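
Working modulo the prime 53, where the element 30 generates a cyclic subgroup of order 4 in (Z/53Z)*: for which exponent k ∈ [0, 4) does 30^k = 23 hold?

3

Successive powers of 30 modulo 53:
  30^0=1  30^1=30  30^2=52  30^3=23
So 30^3 ≡ 23 (mod 53), giving k = 3.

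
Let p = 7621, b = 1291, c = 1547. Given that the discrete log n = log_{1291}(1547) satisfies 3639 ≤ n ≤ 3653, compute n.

3650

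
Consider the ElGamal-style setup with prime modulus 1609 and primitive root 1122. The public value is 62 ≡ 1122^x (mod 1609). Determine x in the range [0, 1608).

490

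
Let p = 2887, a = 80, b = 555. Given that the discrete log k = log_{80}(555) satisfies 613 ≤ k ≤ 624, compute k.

Compute 80^613 mod 2887 = 2007, then multiply by 80 repeatedly:
  80^613=2007  80^614=1775  80^615=537  80^616=2542  80^617=1270
  80^618=555
Found 555 at exponent 618.

618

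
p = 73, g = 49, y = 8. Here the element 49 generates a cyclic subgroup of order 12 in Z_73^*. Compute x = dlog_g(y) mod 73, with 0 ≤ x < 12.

8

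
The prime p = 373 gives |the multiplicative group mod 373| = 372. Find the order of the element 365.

124

The order of 365 must divide p − 1 = 372 = 2^2 · 3 · 31.
Divisors: 1, 2, 3, 4, 6, 12, 31, 62, 93, 124, 186, 372.
Check each in increasing order: 365^1 ≡ 365;  365^2 ≡ 64;  365^3 ≡ 234;  365^4 ≡ 366;  365^6 ≡ 298;  365^12 ≡ 30;  365^31 ≡ 269;  365^62 ≡ 372;  365^93 ≡ 104;  365^124 ≡ 1.
Smallest exponent giving 1 is 124.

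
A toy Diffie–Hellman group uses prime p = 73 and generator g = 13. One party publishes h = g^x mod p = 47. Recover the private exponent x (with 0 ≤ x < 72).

53

Baby-step giant-step with m = ceil(sqrt(72)) = 9.
Baby table (13^j mod 73 for j=0..8):
  0:1  1:13  2:23  3:7  4:18  5:15  6:49  7:53
  8:32
Giant step factor: 13^(-9) ≡ 63 (mod 73).
Scan 47·63^i mod 73 for i = 0, 1, …:
  i=0: 47   i=1: 41   i=2: 28   i=3: 12
  i=4: 26   i=5: 32
Match at i=5, j=8: x = 5·9 + 8 = 53.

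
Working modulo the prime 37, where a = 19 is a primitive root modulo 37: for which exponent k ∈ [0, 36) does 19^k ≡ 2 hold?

35

Successive powers of 19 modulo 37:
  19^0=1  19^1=19  19^2=28  19^3=14  19^4=7  19^5=22
  19^6=11  19^7=24  19^8=12  19^9=6  19^10=3  19^11=20
  19^12=10  19^13=5  19^14=21  19^15=29  19^16=33  19^17=35
  19^18=36  19^19=18  19^20=9  19^21=23  19^22=30  19^23=15
  19^24=26  19^25=13  19^26=25  19^27=31  19^28=34  19^29=17
  19^30=27  19^31=32  19^32=16  19^33=8  19^34=4  19^35=2
So 19^35 ≡ 2 (mod 37), giving k = 35.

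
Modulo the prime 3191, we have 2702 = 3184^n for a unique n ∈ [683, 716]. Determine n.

693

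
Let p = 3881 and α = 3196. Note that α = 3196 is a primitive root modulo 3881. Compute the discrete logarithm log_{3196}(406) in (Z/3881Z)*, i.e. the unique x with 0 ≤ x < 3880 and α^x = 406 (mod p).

3271

Baby-step giant-step with m = ceil(sqrt(3880)) = 63.
Baby table (3196^j mod 3881 for j=0..62):
  0:1  1:3196  2:3505  3:1414  4:1660  5:33  6:681  7:3116
  8:90  9:446  10:1089  11:3068  12:1922  13:2970  14:3075  15:1008
  16:338  17:1330  18:985  19:569  20:2216  21:3392  22:1199  23:1457
  24:3253  25:3270  26:3268  27:757  28:1509  29:2562  30:3123  31:3057
  32:1695  33:3225  34:3045  35:2153  36:3856  37:1601  38:1638  39:3460
  40:1191  41:3056  42:2380  43:3601  44:1631  45:493  46:3823  47:920
  48:2403  49:3370  50:745  51:1967  52:3193  53:1679  54:2542  55:1299
  56:2815  57:582  58:1073  59:2385  60:176  61:3632  62:3682
Giant step factor: 3196^(-63) ≡ 1609 (mod 3881).
Scan 406·1609^i mod 3881 for i = 0, 1, …:
  i=0: 406   i=1: 1246   i=2: 2218   i=3: 2123
  i=4: 627   i=5: 3664   i=6: 137   i=7: 3097
  i=8: 3750   i=9: 2676     …   i=50: 2748
  i=51: 1073
Match at i=51, j=58: x = 51·63 + 58 = 3271.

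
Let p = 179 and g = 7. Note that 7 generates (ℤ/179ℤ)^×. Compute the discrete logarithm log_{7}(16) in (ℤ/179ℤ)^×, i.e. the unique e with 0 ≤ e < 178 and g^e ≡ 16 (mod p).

152

Baby-step giant-step with m = ceil(sqrt(178)) = 14.
Baby table (7^j mod 179 for j=0..13):
  0:1  1:7  2:49  3:164  4:74  5:160  6:46  7:143
  8:106  9:26  10:3  11:21  12:147  13:134
Giant step factor: 7^(-14) ≡ 25 (mod 179).
Scan 16·25^i mod 179 for i = 0, 1, …:
  i=0: 16   i=1: 42   i=2: 155   i=3: 116
  i=4: 36   i=5: 5   i=6: 125   i=7: 82
  i=8: 81   i=9: 56   i=10: 147
Match at i=10, j=12: e = 10·14 + 12 = 152.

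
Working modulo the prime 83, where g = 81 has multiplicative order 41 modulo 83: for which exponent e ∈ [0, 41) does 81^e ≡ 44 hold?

26

Successive powers of 81 modulo 83:
  81^0=1  81^1=81  81^2=4  81^3=75  81^4=16  81^5=51
  81^6=64  81^7=38  81^8=7  81^9=69  81^10=28  81^11=27
  81^12=29  81^13=25  81^14=33  81^15=17  81^16=49  81^17=68
  81^18=30  81^19=23  81^20=37  81^21=9  81^22=65  81^23=36
  81^24=11  81^25=61  81^26=44
So 81^26 ≡ 44 (mod 83), giving e = 26.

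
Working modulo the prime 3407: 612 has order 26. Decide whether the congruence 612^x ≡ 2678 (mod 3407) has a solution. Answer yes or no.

2678 ∈ ⟨612⟩ iff 2678^26 ≡ 1 (mod 3407), since |⟨612⟩| = 26.
2678^26 mod 3407 = 1982.
Since 1982 ≠ 1, 2678 does not lie in the subgroup.

no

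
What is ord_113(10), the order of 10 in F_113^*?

The order of 10 must divide p − 1 = 112 = 2^4 · 7.
Divisors: 1, 2, 4, 7, 8, 14, 16, 28, 56, 112.
Check each in increasing order: 10^1 ≡ 10;  10^2 ≡ 100;  10^4 ≡ 56;  10^7 ≡ 65;  10^8 ≡ 85;  10^14 ≡ 44;  10^16 ≡ 106;  10^28 ≡ 15;  10^56 ≡ 112;  10^112 ≡ 1.
Smallest exponent giving 1 is 112.

112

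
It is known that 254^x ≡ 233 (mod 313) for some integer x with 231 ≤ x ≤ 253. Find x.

Compute 254^231 mod 313 = 245, then multiply by 254 repeatedly:
  254^231=245  254^232=256  254^233=233
Found 233 at exponent 233.

233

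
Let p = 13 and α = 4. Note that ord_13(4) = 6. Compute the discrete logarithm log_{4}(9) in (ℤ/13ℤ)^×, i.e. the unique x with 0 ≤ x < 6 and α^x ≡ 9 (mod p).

4

Successive powers of 4 modulo 13:
  4^0=1  4^1=4  4^2=3  4^3=12  4^4=9
So 4^4 ≡ 9 (mod 13), giving x = 4.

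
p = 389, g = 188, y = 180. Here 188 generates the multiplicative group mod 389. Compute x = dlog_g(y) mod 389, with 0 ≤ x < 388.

Baby-step giant-step with m = ceil(sqrt(388)) = 20.
Baby table (188^j mod 389 for j=0..19):
  0:1  1:188  2:334  3:163  4:302  5:371  6:117  7:212
  8:178  9:10  10:324  11:228  12:74  13:297  14:209  15:3
  16:175  17:224  18:100  19:128
Giant step factor: 188^(-20) ≡ 36 (mod 389).
Scan 180·36^i mod 389 for i = 0, 1, …:
  i=0: 180   i=1: 256   i=2: 269   i=3: 348
  i=4: 80   i=5: 157   i=6: 206   i=7: 25
  i=8: 122   i=9: 113   i=10: 178
Match at i=10, j=8: x = 10·20 + 8 = 208.

208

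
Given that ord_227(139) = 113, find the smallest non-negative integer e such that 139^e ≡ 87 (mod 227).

71

Baby-step giant-step with m = ceil(sqrt(113)) = 11.
Baby table (139^j mod 227 for j=0..10):
  0:1  1:139  2:26  3:209  4:222  5:213  6:97  7:90
  8:25  9:70  10:196
Giant step factor: 139^(-11) ≡ 57 (mod 227).
Scan 87·57^i mod 227 for i = 0, 1, …:
  i=0: 87   i=1: 192   i=2: 48   i=3: 12
  i=4: 3   i=5: 171   i=6: 213
Match at i=6, j=5: e = 6·11 + 5 = 71.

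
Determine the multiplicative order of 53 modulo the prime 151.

50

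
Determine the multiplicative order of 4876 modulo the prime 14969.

3742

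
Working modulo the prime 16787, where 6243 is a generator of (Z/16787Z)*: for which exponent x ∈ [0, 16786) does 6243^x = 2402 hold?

11179

Baby-step giant-step with m = ceil(sqrt(16786)) = 130.
Baby table (6243^j mod 16787 for j=0..129):
  0:1  1:6243  2:12422  3:11393  4:16767  5:9436  6:3365  7:7158
  8:400  9:12724  10:16635  11:7923  12:8787  13:14112  14:3040  15:9410
  16:8917  17:3139  18:6348  19:13244  20:6317  21:4368  22:7336  23:3712
  24:7956  25:13362  26:4363  27:9695  28:8750  29:1352  30:13462  31:7544
  32:9657  33:6534  34:16139  35:203  36:8304  37:3616  38:12960  39:12727
  40:1790  41:11615  42:9392  43:14052  44:14561  45:2718  46:13604  47:4339
  48:10946  49:12788  50:13299  51:13942  52:16098  53:12832  54:2612  55:6539
  56:13780  57:11952  58:14908  59:3516  60:9779  61:12765  62:4006  63:13615
  64:5864  65:13292  66:3815  67:13079  68:229  69:2752  70:7635  71:7012
  72:12207  73:12108  74:15170  75:10843  76:7665  77:9645  78:15553  79:1371
  80:14570  81:8544  82:7893  83:6154  84:10766  85:13777  86:10010  87:11216
  88:2911  89:9839  90:1244  91:10698  92:8928  93:4664  94:8694  95:4271
  96:6097  97:7442  98:10777  99:15302  100:12356  101:2243  102:2691  103:12913
  104:4685  105:5501  106:13328  107:10332  108:7022  109:7489  110:2032  111:11591
  112:10643  113:1303  114:9721  115:3198  116:5371  117:7514  118:7024  119:3188
  120:10089  121:803  122:10603  123:3388  124:16451  125:727  126:6171  127:16175
  128:6720  129:2247
Giant step factor: 6243^(-130) ≡ 2786 (mod 16787).
Scan 2402·2786^i mod 16787 for i = 0, 1, …:
  i=0: 2402   i=1: 10746   i=2: 7135   i=3: 2302
  i=4: 738   i=5: 8054   i=6: 11012   i=7: 9583
  i=8: 6908   i=9: 7786     …   i=84: 13287
  i=85: 2247
Match at i=85, j=129: x = 85·130 + 129 = 11179.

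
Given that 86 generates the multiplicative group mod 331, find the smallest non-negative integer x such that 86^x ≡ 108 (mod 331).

Baby-step giant-step with m = ceil(sqrt(330)) = 19.
Baby table (86^j mod 331 for j=0..18):
  0:1  1:86  2:114  3:205  4:87  5:200  6:319  7:292
  8:287  9:188  10:280  11:248  12:144  13:137  14:197  15:61
  16:281  17:3  18:258
Giant step factor: 86^(-19) ≡ 301 (mod 331).
Scan 108·301^i mod 331 for i = 0, 1, …:
  i=0: 108   i=1: 70   i=2: 217   i=3: 110
  i=4: 10   i=5: 31   i=6: 63   i=7: 96
  i=8: 99   i=9: 9   i=10: 61
Match at i=10, j=15: x = 10·19 + 15 = 205.

205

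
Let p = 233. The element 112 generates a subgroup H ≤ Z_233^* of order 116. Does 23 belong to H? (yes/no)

yes

23 ∈ ⟨112⟩ iff 23^116 ≡ 1 (mod 233), since |⟨112⟩| = 116.
23^116 mod 233 = 1.
Since 1 = 1, 23 lies in the subgroup.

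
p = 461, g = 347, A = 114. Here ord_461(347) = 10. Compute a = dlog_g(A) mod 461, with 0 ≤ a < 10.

6

Successive powers of 347 modulo 461:
  347^0=1  347^1=347  347^2=88  347^3=110  347^4=368  347^5=460
  347^6=114
So 347^6 ≡ 114 (mod 461), giving a = 6.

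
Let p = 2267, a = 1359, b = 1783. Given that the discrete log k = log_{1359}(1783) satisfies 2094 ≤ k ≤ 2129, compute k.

2123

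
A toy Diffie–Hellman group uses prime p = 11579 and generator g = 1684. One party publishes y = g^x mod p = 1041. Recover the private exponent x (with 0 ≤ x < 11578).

9950

Baby-step giant-step with m = ceil(sqrt(11578)) = 108.
Baby table (1684^j mod 11579 for j=0..107):
  0:1  1:1684  2:10580  3:8218  4:2207  5:11308  6:6796  7:4412
  8:7669  9:4011  10:3967  11:10924  12:8564  13:5921  14:1445  15:1790
  16:3820  17:6535  18:4890  19:2091  20:1228  21:6890  22:602  23:6395
  24:710  25:3003  26:8608  27:10543  28:3805  29:4433  30:8296  31:6190
  32:2860  33:10955  34:2873  35:9689  36:1465  37:733  38:6998  39:8789
  40:2714  41:8250  42:9779  43:2498  44:3455  45:5562  46:10576  47:1482
  48:6203  49:1594  50:9547  51:5496  52:3643  53:9521  54:8028  55:6459
  56:4275  57:8541  58:1926  59:1264  60:9619  61:10954  62:1189  63:10688
  64:4826  65:10105  66:7269  67:1993  68:9881  69:581  70:5768  71:10110
  72:4110  73:8577  74:4655  75:37  76:4413  77:9353  78:3012  79:606
  80:1552  81:8293  82:1138  83:5857  84:9459  85:7831  86:10502  87:4235
  88:10655  89:7149  90:8335  91:2392  92:10215  93:7245  94:7893  95:10699
  96:192  97:10695  98:5035  99:3112  100:6900  101:5863  102:7984  103:1837
  104:1915  105:5898  106:9029  107:1609
Giant step factor: 1684^(-108) ≡ 6782 (mod 11579).
Scan 1041·6782^i mod 11579 for i = 0, 1, …:
  i=0: 1041   i=1: 8451   i=2: 10211   i=3: 8582
  i=4: 7070   i=5: 101   i=6: 1821   i=7: 6808
  i=8: 6383   i=9: 7204     …   i=91: 8518
  i=92: 1445
Match at i=92, j=14: x = 92·108 + 14 = 9950.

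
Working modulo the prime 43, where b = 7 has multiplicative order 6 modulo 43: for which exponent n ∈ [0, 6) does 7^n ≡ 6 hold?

2

Successive powers of 7 modulo 43:
  7^0=1  7^1=7  7^2=6
So 7^2 ≡ 6 (mod 43), giving n = 2.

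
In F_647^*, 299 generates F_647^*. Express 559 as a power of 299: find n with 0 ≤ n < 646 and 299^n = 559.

156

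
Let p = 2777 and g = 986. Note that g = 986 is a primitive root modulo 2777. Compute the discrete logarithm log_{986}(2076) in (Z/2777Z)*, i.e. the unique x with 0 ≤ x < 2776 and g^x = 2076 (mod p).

2067

Baby-step giant-step with m = ceil(sqrt(2776)) = 53.
Baby table (986^j mod 2777 for j=0..52):
  0:1  1:986  2:246  3:957  4:2199  5:2154  6:2216  7:2254
  8:844  9:1861  10:2126  11:2378  12:920  13:1818  14:1383  15:131
  16:1424  17:1679  18:402  19:2038  20:1697  21:1488  22:912  23:2261
  24:2192  25:806  26:494  27:1109  28:2113  29:668  30:499  31:485
  32:566  33:2676  34:386  35:147  36:538  37:61  38:1829  39:1121
  40:60  41:843  42:875  43:1880  44:1421  45:1498  46:2441  47:1944
  48:654  49:580  50:2595  51:1053  52:2437
Giant step factor: 986^(-53) ≡ 990 (mod 2777).
Scan 2076·990^i mod 2777 for i = 0, 1, …:
  i=0: 2076   i=1: 260   i=2: 1916   i=3: 149
  i=4: 329   i=5: 801   i=6: 1545   i=7: 2200
  i=8: 832   i=9: 1688     …   i=38: 777
  i=39: 1
Match at i=39, j=0: x = 39·53 + 0 = 2067.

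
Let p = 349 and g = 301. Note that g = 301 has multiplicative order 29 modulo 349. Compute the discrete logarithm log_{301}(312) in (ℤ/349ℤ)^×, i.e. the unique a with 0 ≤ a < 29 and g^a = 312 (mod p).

Successive powers of 301 modulo 349:
  301^0=1  301^1=301  301^2=210  301^3=41  301^4=126  301^5=234
  301^6=285  301^7=280  301^8=171  301^9=168  301^10=312
So 301^10 ≡ 312 (mod 349), giving a = 10.

10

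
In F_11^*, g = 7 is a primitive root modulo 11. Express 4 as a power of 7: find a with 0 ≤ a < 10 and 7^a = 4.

Successive powers of 7 modulo 11:
  7^0=1  7^1=7  7^2=5  7^3=2  7^4=3  7^5=10
  7^6=4
So 7^6 ≡ 4 (mod 11), giving a = 6.

6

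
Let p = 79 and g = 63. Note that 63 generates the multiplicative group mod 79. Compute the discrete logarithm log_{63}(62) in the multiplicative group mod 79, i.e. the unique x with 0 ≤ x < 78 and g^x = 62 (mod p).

72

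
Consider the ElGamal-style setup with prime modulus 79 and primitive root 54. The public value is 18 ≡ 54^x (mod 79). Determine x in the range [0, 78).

12

Baby-step giant-step with m = ceil(sqrt(78)) = 9.
Baby table (54^j mod 79 for j=0..8):
  0:1  1:54  2:72  3:17  4:49  5:39  6:52  7:43
  8:31
Giant step factor: 54^(-9) ≡ 58 (mod 79).
Scan 18·58^i mod 79 for i = 0, 1, …:
  i=0: 18   i=1: 17
Match at i=1, j=3: x = 1·9 + 3 = 12.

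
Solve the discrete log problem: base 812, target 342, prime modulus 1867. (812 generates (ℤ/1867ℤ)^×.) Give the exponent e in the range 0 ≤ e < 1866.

Baby-step giant-step with m = ceil(sqrt(1866)) = 44.
Baby table (812^j mod 1867 for j=0..43):
  0:1  1:812  2:293  3:807  4:1834  5:1209  6:1533  7:1374
  8:1089  9:1177  10:1687  11:1333  12:1403  13:366  14:339  15:819
  16:376  17:991  18:15  19:978  20:661  21:903  22:1372  23:1332
  24:591  25:73  26:1399  27:852  28:1034  29:1325  30:508  31:1756
  32:1351  33:1083  34:39  35:1796  36:225  37:1601  38:580  39:476
  40:43  41:1310  42:1397  43:1095
Giant step factor: 812^(-44) ≡ 921 (mod 1867).
Scan 342·921^i mod 1867 for i = 0, 1, …:
  i=0: 342   i=1: 1326   i=2: 228   i=3: 884
  i=4: 152   i=5: 1834
Match at i=5, j=4: e = 5·44 + 4 = 224.

224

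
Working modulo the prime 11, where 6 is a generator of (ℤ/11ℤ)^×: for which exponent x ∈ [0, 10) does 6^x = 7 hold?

3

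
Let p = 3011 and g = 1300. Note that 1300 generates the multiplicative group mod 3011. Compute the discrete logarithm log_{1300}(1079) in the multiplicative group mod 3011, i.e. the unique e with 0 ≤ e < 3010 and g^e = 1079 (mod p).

1378

Baby-step giant-step with m = ceil(sqrt(3010)) = 55.
Baby table (1300^j mod 3011 for j=0..54):
  0:1  1:1300  2:829  3:2773  4:733  5:1424  6:2446  7:184
  8:1331  9:1986  10:1373  11:2388  12:59  13:1425  14:735  15:1013
  16:1093  17:2719  18:2797  19:1823  20:243  21:2756  22:2721  23:2386
  24:470  25:2778  26:1211  27:2558  28:1256  29:838  30:2429  31:2172
  32:2293  33:10  34:956  35:2268  36:631  37:1308  38:2196  39:372
  40:1840  41:1266  42:1794  43:1686  44:2803  45:590  46:2206  47:1328
  48:1097  49:1897  50:91  51:871  52:164  53:2430  54:461
Giant step factor: 1300^(-55) ≡ 2794 (mod 3011).
Scan 1079·2794^i mod 3011 for i = 0, 1, …:
  i=0: 1079   i=1: 715   i=2: 1417   i=3: 2644
  i=4: 1353   i=5: 1477   i=6: 1668   i=7: 2375
  i=8: 2517   i=9: 1813     …   i=24: 681
  i=25: 2773
Match at i=25, j=3: e = 25·55 + 3 = 1378.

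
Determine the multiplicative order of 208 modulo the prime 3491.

The order of 208 must divide p − 1 = 3490 = 2 · 5 · 349.
Divisors: 1, 2, 5, 10, 349, 698, 1745, 3490.
Check each in increasing order: 208^1 ≡ 208;  208^2 ≡ 1372;  208^5 ≡ 2767;  208^10 ≡ 526;  208^349 ≡ 3224;  208^698 ≡ 1469;  208^1745 ≡ 3490;  208^3490 ≡ 1.
Smallest exponent giving 1 is 3490.

3490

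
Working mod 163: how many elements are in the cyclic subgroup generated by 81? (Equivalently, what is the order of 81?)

81

The order of 81 must divide p − 1 = 162 = 2 · 3^4.
Divisors: 1, 2, 3, 6, 9, 18, 27, 54, 81, 162.
Check each in increasing order: 81^1 ≡ 81;  81^2 ≡ 41;  81^3 ≡ 61;  81^6 ≡ 135;  81^9 ≡ 85;  81^18 ≡ 53;  81^27 ≡ 104;  81^54 ≡ 58;  81^81 ≡ 1.
Smallest exponent giving 1 is 81.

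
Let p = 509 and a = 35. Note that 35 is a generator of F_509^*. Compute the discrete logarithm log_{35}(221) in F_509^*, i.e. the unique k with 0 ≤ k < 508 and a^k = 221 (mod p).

Baby-step giant-step with m = ceil(sqrt(508)) = 23.
Baby table (35^j mod 509 for j=0..22):
  0:1  1:35  2:207  3:119  4:93  5:201  6:418  7:378
  8:505  9:369  10:190  11:33  12:137  13:214  14:364  15:15
  16:16  17:51  18:258  19:377  20:470  21:162  22:71
Giant step factor: 35^(-23) ≡ 246 (mod 509).
Scan 221·246^i mod 509 for i = 0, 1, …:
  i=0: 221   i=1: 412   i=2: 61   i=3: 245
  i=4: 208   i=5: 268   i=6: 267   i=7: 21
  i=8: 76   i=9: 372     …   i=19: 394
  i=20: 214
Match at i=20, j=13: k = 20·23 + 13 = 473.

473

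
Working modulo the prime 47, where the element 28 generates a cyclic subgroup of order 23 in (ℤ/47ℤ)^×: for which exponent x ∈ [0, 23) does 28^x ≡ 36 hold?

16

Successive powers of 28 modulo 47:
  28^0=1  28^1=28  28^2=32  28^3=3  28^4=37  28^5=2
  28^6=9  28^7=17  28^8=6  28^9=27  28^10=4  28^11=18
  28^12=34  28^13=12  28^14=7  28^15=8  28^16=36
So 28^16 ≡ 36 (mod 47), giving x = 16.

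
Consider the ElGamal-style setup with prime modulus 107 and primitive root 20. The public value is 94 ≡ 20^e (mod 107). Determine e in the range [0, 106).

23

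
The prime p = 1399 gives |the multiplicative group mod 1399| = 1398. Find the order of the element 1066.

The order of 1066 must divide p − 1 = 1398 = 2 · 3 · 233.
Divisors: 1, 2, 3, 6, 233, 466, 699, 1398.
Check each in increasing order: 1066^1 ≡ 1066;  1066^2 ≡ 368;  1066^3 ≡ 568;  1066^6 ≡ 854;  1066^233 ≡ 391;  1066^466 ≡ 390;  1066^699 ≡ 1398;  1066^1398 ≡ 1.
Smallest exponent giving 1 is 1398.

1398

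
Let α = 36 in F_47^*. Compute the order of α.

The order of 36 must divide p − 1 = 46 = 2 · 23.
Divisors: 1, 2, 23, 46.
Check each in increasing order: 36^1 ≡ 36;  36^2 ≡ 27;  36^23 ≡ 1.
Smallest exponent giving 1 is 23.

23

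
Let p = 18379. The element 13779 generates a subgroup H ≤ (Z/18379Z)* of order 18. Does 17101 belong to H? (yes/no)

no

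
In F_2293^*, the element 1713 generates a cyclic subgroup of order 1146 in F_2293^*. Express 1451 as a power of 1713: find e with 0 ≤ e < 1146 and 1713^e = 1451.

480

Baby-step giant-step with m = ceil(sqrt(1146)) = 34.
Baby table (1713^j mod 2293 for j=0..33):
  0:1  1:1713  2:1622  3:1663  4:813  5:818  6:211  7:1442
  8:585  9:64  10:1861  11:623  12:954  13:1586  14:1906  15:2039
  16:568  17:752  18:1803  19:2161  20:891  21:1438  22:612  23:455
  24:2088  25:1957  26:2268  27:742  28:724  29:1992  30:312  31:187
  32:1604  33:638
Giant step factor: 1713^(-34) ≡ 201 (mod 2293).
Scan 1451·201^i mod 2293 for i = 0, 1, …:
  i=0: 1451   i=1: 440   i=2: 1306   i=3: 1104
  i=4: 1776   i=5: 1561   i=6: 1913   i=7: 1582
  i=8: 1548   i=9: 1593     …   i=13: 1373
  i=14: 813
Match at i=14, j=4: e = 14·34 + 4 = 480.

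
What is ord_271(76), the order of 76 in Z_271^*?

270

The order of 76 must divide p − 1 = 270 = 2 · 3^3 · 5.
Divisors: 1, 2, 3, 5, 6, 9, 10, 15, 18, 27, 30, 45, 54, 90, 135, 270.
Check each in increasing order: 76^1 ≡ 76;  76^2 ≡ 85;  76^3 ≡ 227;  76^5 ≡ 54;  76^6 ≡ 39;  76^9 ≡ 181;  76^10 ≡ 206;  76^15 ≡ 13;  76^18 ≡ 241;  76^27 ≡ 261;  76^30 ≡ 169;  76^45 ≡ 29;  76^54 ≡ 100;  76^90 ≡ 28;  76^135 ≡ 270;  76^270 ≡ 1.
Smallest exponent giving 1 is 270.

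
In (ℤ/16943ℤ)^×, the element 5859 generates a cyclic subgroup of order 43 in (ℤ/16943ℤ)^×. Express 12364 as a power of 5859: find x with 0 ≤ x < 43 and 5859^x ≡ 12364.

26

Baby-step giant-step with m = ceil(sqrt(43)) = 7.
Baby table (5859^j mod 16943 for j=0..6):
  0:1  1:5859  2:1363  3:5664  4:10982  5:10967  6:7797
Giant step factor: 5859^(-7) ≡ 3503 (mod 16943).
Scan 12364·3503^i mod 16943 for i = 0, 1, …:
  i=0: 12364   i=1: 4784   i=2: 1725   i=3: 10967
Match at i=3, j=5: x = 3·7 + 5 = 26.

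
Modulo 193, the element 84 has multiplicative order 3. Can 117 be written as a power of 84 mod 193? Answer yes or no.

no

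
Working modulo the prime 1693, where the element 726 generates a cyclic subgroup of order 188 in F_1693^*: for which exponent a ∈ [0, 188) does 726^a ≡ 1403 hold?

Baby-step giant-step with m = ceil(sqrt(188)) = 14.
Baby table (726^j mod 1693 for j=0..13):
  0:1  1:726  2:553  3:237  4:1069  5:700  6:300  7:1096
  8:1679  9:1687  10:723  11:68  12:271  13:358
Giant step factor: 726^(-14) ≡ 547 (mod 1693).
Scan 1403·547^i mod 1693 for i = 0, 1, …:
  i=0: 1403   i=1: 512   i=2: 719   i=3: 517
  i=4: 68
Match at i=4, j=11: a = 4·14 + 11 = 67.

67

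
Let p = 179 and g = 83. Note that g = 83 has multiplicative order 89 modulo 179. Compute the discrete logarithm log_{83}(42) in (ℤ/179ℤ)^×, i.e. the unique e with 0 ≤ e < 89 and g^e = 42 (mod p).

Baby-step giant-step with m = ceil(sqrt(89)) = 10.
Baby table (83^j mod 179 for j=0..9):
  0:1  1:83  2:87  3:61  4:51  5:116  6:141  7:68
  8:95  9:9
Giant step factor: 83^(-10) ≡ 52 (mod 179).
Scan 42·52^i mod 179 for i = 0, 1, …:
  i=0: 42   i=1: 36   i=2: 82   i=3: 147
  i=4: 126   i=5: 108   i=6: 67   i=7: 83
Match at i=7, j=1: e = 7·10 + 1 = 71.

71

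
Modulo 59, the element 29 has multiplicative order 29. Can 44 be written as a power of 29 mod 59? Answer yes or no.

no

44 ∈ ⟨29⟩ iff 44^29 ≡ 1 (mod 59), since |⟨29⟩| = 29.
44^29 mod 59 = 58.
Since 58 ≠ 1, 44 does not lie in the subgroup.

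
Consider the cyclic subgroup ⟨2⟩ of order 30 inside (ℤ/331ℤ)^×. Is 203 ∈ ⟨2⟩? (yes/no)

yes

203 ∈ ⟨2⟩ iff 203^30 ≡ 1 (mod 331), since |⟨2⟩| = 30.
203^30 mod 331 = 1.
Since 1 = 1, 203 lies in the subgroup.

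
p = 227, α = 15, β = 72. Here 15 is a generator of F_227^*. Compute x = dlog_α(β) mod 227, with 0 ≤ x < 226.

77

Baby-step giant-step with m = ceil(sqrt(226)) = 16.
Baby table (15^j mod 227 for j=0..15):
  0:1  1:15  2:225  3:197  4:4  5:60  6:219  7:107
  8:16  9:13  10:195  11:201  12:64  13:52  14:99  15:123
Giant step factor: 15^(-16) ≡ 47 (mod 227).
Scan 72·47^i mod 227 for i = 0, 1, …:
  i=0: 72   i=1: 206   i=2: 148   i=3: 146
  i=4: 52
Match at i=4, j=13: x = 4·16 + 13 = 77.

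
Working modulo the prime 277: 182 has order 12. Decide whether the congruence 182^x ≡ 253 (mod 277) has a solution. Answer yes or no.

253 ∈ ⟨182⟩ iff 253^12 ≡ 1 (mod 277), since |⟨182⟩| = 12.
253^12 mod 277 = 203.
Since 203 ≠ 1, 253 does not lie in the subgroup.

no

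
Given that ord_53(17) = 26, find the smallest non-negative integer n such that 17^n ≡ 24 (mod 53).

2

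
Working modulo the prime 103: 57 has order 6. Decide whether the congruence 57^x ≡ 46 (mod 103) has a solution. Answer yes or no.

yes

⟨57⟩ has order 6; its elements mod 103 are {1, 46, 47, 56, 57, 102}.
46 is in this set.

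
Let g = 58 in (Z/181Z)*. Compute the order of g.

180

The order of 58 must divide p − 1 = 180 = 2^2 · 3^2 · 5.
Divisors: 1, 2, 3, 4, 5, 6, 9, 10, 12, 15, 18, 20, 30, 36, 45, 60, 90, 180.
Check each in increasing order: 58^1 ≡ 58;  58^2 ≡ 106;  58^3 ≡ 175;  58^4 ≡ 14;  58^5 ≡ 88;  58^6 ≡ 36;  58^9 ≡ 146;  58^10 ≡ 142;  58^12 ≡ 29;  58^15 ≡ 7;  58^18 ≡ 139;  58^20 ≡ 73;  58^30 ≡ 49;  58^36 ≡ 135;  58^45 ≡ 162;  58^60 ≡ 48;  58^90 ≡ 180;  58^180 ≡ 1.
Smallest exponent giving 1 is 180.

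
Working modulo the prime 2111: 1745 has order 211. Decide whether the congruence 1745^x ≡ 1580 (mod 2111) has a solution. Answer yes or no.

1580 ∈ ⟨1745⟩ iff 1580^211 ≡ 1 (mod 2111), since |⟨1745⟩| = 211.
1580^211 mod 2111 = 1.
Since 1 = 1, 1580 lies in the subgroup.

yes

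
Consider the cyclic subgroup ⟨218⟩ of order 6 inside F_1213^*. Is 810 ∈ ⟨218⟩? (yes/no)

no

⟨218⟩ has order 6; its elements mod 1213 are {1, 217, 218, 995, 996, 1212}.
810 is not in this set.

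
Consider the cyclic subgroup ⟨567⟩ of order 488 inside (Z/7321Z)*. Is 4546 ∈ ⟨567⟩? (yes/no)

no

4546 ∈ ⟨567⟩ iff 4546^488 ≡ 1 (mod 7321), since |⟨567⟩| = 488.
4546^488 mod 7321 = 5318.
Since 5318 ≠ 1, 4546 does not lie in the subgroup.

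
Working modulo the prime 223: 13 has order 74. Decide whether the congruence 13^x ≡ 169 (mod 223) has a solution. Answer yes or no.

yes

169 ∈ ⟨13⟩ iff 169^74 ≡ 1 (mod 223), since |⟨13⟩| = 74.
169^74 mod 223 = 1.
Since 1 = 1, 169 lies in the subgroup.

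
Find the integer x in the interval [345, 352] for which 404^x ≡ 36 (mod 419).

Compute 404^345 mod 419 = 376, then multiply by 404 repeatedly:
  404^345=376  404^346=226  404^347=381  404^348=151  404^349=249
  404^350=36
Found 36 at exponent 350.

350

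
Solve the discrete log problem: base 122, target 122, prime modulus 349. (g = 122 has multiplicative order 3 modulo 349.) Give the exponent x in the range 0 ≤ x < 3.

Successive powers of 122 modulo 349:
  122^0=1  122^1=122
So 122^1 ≡ 122 (mod 349), giving x = 1.

1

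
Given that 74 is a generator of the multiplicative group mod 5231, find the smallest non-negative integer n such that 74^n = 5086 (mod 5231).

3240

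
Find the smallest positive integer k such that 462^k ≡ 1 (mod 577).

The order of 462 must divide p − 1 = 576 = 2^6 · 3^2.
Divisors: 1, 2, 3, 4, 6, 8, 9, 12, 16, 18, 24, 32, 36, 48, 64, 72, 96, 144, 192, 288, 576.
Check each in increasing order: 462^1 ≡ 462;  462^2 ≡ 531;  462^3 ≡ 97;  462^4 ≡ 385;  462^6 ≡ 177;  462^8 ≡ 513;  462^9 ≡ 436;  462^12 ≡ 171;  462^16 ≡ 57;  462^18 ≡ 263;  462^24 ≡ 391;  462^32 ≡ 364;  462^36 ≡ 506;  462^48 ≡ 553;  462^64 ≡ 363;  462^72 ≡ 425;  462^96 ≡ 576;  462^144 ≡ 24;  462^192 ≡ 1.
Smallest exponent giving 1 is 192.

192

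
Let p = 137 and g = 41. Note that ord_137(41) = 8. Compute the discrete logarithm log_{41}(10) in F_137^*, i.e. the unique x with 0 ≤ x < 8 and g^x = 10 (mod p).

Successive powers of 41 modulo 137:
  41^0=1  41^1=41  41^2=37  41^3=10
So 41^3 ≡ 10 (mod 137), giving x = 3.

3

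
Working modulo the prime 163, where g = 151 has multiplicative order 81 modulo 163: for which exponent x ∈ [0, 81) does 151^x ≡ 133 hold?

9

Successive powers of 151 modulo 163:
  151^0=1  151^1=151  151^2=144  151^3=65  151^4=35  151^5=69
  151^6=150  151^7=156  151^8=84  151^9=133
So 151^9 ≡ 133 (mod 163), giving x = 9.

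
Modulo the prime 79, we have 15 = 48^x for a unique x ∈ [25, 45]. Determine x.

45

Compute 48^25 mod 79 = 39, then multiply by 48 repeatedly:
  48^25=39  48^26=55  48^27=33  48^28=4  48^29=34
  48^30=52  48^31=47  48^32=44  48^33=58  48^34=19
  48^35=43  48^36=10  48^37=6  48^38=51  48^39=78
  48^40=31  48^41=66  48^42=8  48^43=68  48^44=25
  48^45=15
Found 15 at exponent 45.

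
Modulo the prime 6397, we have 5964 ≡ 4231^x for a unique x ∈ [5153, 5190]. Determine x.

5158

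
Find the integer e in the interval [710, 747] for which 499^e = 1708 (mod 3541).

711

Compute 499^710 mod 3541 = 46, then multiply by 499 repeatedly:
  499^710=46  499^711=1708
Found 1708 at exponent 711.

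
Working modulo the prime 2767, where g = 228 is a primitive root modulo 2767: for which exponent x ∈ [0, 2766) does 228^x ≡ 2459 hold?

2628

Baby-step giant-step with m = ceil(sqrt(2766)) = 53.
Baby table (228^j mod 2767 for j=0..52):
  0:1  1:228  2:2178  3:1291  4:1046  5:526  6:947  7:90
  8:1151  9:2330  10:2743  11:62  12:301  13:2220  14:2566  15:1211
  16:2175  17:607  18:46  19:2187  20:576  21:1279  22:1077  23:2060
  24:2057  25:1373  26:373  27:2034  28:1663  29:85  30:11  31:2508
  32:1822  33:366  34:438  35:252  36:2116  37:990  38:1593  39:727
  40:2503  41:682  42:544  43:2284  44:556  45:2253  46:1789  47:1143
  48:506  49:1921  50:802  51:234  52:779
Giant step factor: 228^(-53) ≡ 1167 (mod 2767).
Scan 2459·1167^i mod 2767 for i = 0, 1, …:
  i=0: 2459   i=1: 274   i=2: 1553   i=3: 2733
  i=4: 1827   i=5: 1519   i=6: 1793   i=7: 579
  i=8: 545   i=9: 2372     …   i=48: 2634
  i=49: 2508
Match at i=49, j=31: x = 49·53 + 31 = 2628.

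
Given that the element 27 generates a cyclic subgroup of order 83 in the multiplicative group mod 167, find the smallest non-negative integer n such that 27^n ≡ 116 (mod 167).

12

Baby-step giant-step with m = ceil(sqrt(83)) = 10.
Baby table (27^j mod 167 for j=0..9):
  0:1  1:27  2:61  3:144  4:47  5:100  6:28  7:88
  8:38  9:24
Giant step factor: 27^(-10) ≡ 25 (mod 167).
Scan 116·25^i mod 167 for i = 0, 1, …:
  i=0: 116   i=1: 61
Match at i=1, j=2: n = 1·10 + 2 = 12.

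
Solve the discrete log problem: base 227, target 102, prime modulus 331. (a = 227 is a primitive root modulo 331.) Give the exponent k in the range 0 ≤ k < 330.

252

Baby-step giant-step with m = ceil(sqrt(330)) = 19.
Baby table (227^j mod 331 for j=0..18):
  0:1  1:227  2:224  3:205  4:195  5:242  6:319  7:255
  8:291  9:188  10:308  11:75  12:144  13:250  14:149  15:61
  16:276  17:93  18:258
Giant step factor: 227^(-19) ≡ 63 (mod 331).
Scan 102·63^i mod 331 for i = 0, 1, …:
  i=0: 102   i=1: 137   i=2: 25   i=3: 251
  i=4: 256   i=5: 240   i=6: 225   i=7: 273
  i=8: 318   i=9: 174   i=10: 39   i=11: 140
  i=12: 214   i=13: 242
Match at i=13, j=5: k = 13·19 + 5 = 252.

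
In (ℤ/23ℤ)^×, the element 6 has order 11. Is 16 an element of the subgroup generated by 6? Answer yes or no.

⟨6⟩ has order 11; its elements mod 23 are {1, 2, 3, 4, 6, 8, 9, 12, 13, 16, 18}.
16 is in this set.

yes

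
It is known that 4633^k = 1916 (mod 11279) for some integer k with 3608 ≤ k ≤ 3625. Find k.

3613

Compute 4633^3608 mod 11279 = 3421, then multiply by 4633 repeatedly:
  4633^3608=3421  4633^3609=2498  4633^3610=980  4633^3611=6182  4633^3612=3825
  4633^3613=1916
Found 1916 at exponent 3613.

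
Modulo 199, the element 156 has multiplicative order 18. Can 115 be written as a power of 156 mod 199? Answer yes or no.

115 ∈ ⟨156⟩ iff 115^18 ≡ 1 (mod 199), since |⟨156⟩| = 18.
115^18 mod 199 = 139.
Since 139 ≠ 1, 115 does not lie in the subgroup.

no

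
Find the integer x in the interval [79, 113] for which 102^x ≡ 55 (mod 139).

90

Compute 102^79 mod 139 = 3, then multiply by 102 repeatedly:
  102^79=3  102^80=28  102^81=76  102^82=107  102^83=72
  102^84=116  102^85=17  102^86=66  102^87=60  102^88=4
  102^89=130  102^90=55
Found 55 at exponent 90.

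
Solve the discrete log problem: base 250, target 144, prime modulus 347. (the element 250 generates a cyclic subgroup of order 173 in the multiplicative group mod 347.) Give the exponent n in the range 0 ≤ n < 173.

106

Baby-step giant-step with m = ceil(sqrt(173)) = 14.
Baby table (250^j mod 347 for j=0..13):
  0:1  1:250  2:40  3:284  4:212  5:256  6:152  7:177
  8:181  9:140  10:300  11:48  12:202  13:185
Giant step factor: 250^(-14) ≡ 340 (mod 347).
Scan 144·340^i mod 347 for i = 0, 1, …:
  i=0: 144   i=1: 33   i=2: 116   i=3: 229
  i=4: 132   i=5: 117   i=6: 222   i=7: 181
Match at i=7, j=8: n = 7·14 + 8 = 106.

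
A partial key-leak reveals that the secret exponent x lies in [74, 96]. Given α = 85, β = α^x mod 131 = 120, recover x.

Compute 85^74 mod 131 = 27, then multiply by 85 repeatedly:
  85^74=27  85^75=68  85^76=16  85^77=50  85^78=58
  85^79=83  85^80=112  85^81=88  85^82=13  85^83=57
  85^84=129  85^85=92  85^86=91  85^87=6  85^88=117
  85^89=120
Found 120 at exponent 89.

89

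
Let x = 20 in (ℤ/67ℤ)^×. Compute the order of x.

66

The order of 20 must divide p − 1 = 66 = 2 · 3 · 11.
Divisors: 1, 2, 3, 6, 11, 22, 33, 66.
Check each in increasing order: 20^1 ≡ 20;  20^2 ≡ 65;  20^3 ≡ 27;  20^6 ≡ 59;  20^11 ≡ 30;  20^22 ≡ 29;  20^33 ≡ 66;  20^66 ≡ 1.
Smallest exponent giving 1 is 66.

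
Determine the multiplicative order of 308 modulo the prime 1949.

974

The order of 308 must divide p − 1 = 1948 = 2^2 · 487.
Divisors: 1, 2, 4, 487, 974, 1948.
Check each in increasing order: 308^1 ≡ 308;  308^2 ≡ 1312;  308^4 ≡ 377;  308^487 ≡ 1948;  308^974 ≡ 1.
Smallest exponent giving 1 is 974.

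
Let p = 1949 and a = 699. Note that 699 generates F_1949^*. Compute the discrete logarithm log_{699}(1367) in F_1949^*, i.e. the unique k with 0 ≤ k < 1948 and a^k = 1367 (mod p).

344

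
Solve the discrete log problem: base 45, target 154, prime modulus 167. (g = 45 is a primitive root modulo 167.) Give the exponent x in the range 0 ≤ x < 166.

Baby-step giant-step with m = ceil(sqrt(166)) = 13.
Baby table (45^j mod 167 for j=0..12):
  0:1  1:45  2:21  3:110  4:107  5:139  6:76  7:80
  8:93  9:10  10:116  11:43  12:98
Giant step factor: 45^(-13) ≡ 140 (mod 167).
Scan 154·140^i mod 167 for i = 0, 1, …:
  i=0: 154   i=1: 17   i=2: 42   i=3: 35
  i=4: 57   i=5: 131   i=6: 137   i=7: 142
  i=8: 7   i=9: 145   i=10: 93
Match at i=10, j=8: x = 10·13 + 8 = 138.

138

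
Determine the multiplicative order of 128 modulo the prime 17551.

The order of 128 must divide p − 1 = 17550 = 2 · 3^3 · 5^2 · 13.
Divisors: 1, 2, 3, 5, 6, 9, 10, 13, 15, 18, 25, 26, 27, 30, 39, 45, 50, 54, 65, 75, 78, 90, 117, 130, 135, 150, 195, 225, 234, 270, 325, 351, 390, 450, 585, 650, 675, 702, 975, 1170, 1350, 1755, 1950, 2925, 3510, 5850, 8775, 17550.
Check each in increasing order: 128^1 ≡ 128;  128^2 ≡ 16384;  128^3 ≡ 8583;  128^5 ≡ 5260;  128^6 ≡ 6342;  128^9 ≡ 7735;  128^10 ≡ 7224;  128^13 ≡ 13460;  128^15 ≡ 325;  128^18 ≡ 16417;  128^25 ≡ 13517;  128^26 ≡ 10178;  128^27 ≡ 4010;  128^30 ≡ 319;  128^39 ≡ 10325;  128^45 ≡ 15920;  128^50 ≡ 3379;  128^54 ≡ 3384;  128^65 ≡ 10013;  128^75 ≡ 6241;  128^78 ≡ 851;  128^90 ≡ 9960;  128^117 ≡ 11075;  128^130 ≡ 8857;  128^135 ≡ 7466;  128^150 ≡ 4412;  128^195 ≡ 17489;  128^225 ≡ 15324;  128^234 ≡ 9237;  128^270 ≡ 16731;  128^325 ≡ 12498;  128^351 ≡ 12547;  128^390 ≡ 3844;  128^450 ≡ 10147;  128^585 ≡ 7386;  128^650 ≡ 13655;  128^675 ≡ 8319;  128^702 ≡ 12290;  128^975 ≡ 11817;  128^1170 ≡ 4488;  128^1350 ≡ 2168;  128^1755 ≡ 12080;  128^1950 ≡ 5733;  128^2925 ≡ 1.
Smallest exponent giving 1 is 2925.

2925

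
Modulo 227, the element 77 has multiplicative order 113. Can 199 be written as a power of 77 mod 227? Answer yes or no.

199 ∈ ⟨77⟩ iff 199^113 ≡ 1 (mod 227), since |⟨77⟩| = 113.
199^113 mod 227 = 226.
Since 226 ≠ 1, 199 does not lie in the subgroup.

no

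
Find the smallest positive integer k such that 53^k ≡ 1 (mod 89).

44

The order of 53 must divide p − 1 = 88 = 2^3 · 11.
Divisors: 1, 2, 4, 8, 11, 22, 44, 88.
Check each in increasing order: 53^1 ≡ 53;  53^2 ≡ 50;  53^4 ≡ 8;  53^8 ≡ 64;  53^11 ≡ 55;  53^22 ≡ 88;  53^44 ≡ 1.
Smallest exponent giving 1 is 44.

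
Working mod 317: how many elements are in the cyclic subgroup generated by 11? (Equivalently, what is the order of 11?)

The order of 11 must divide p − 1 = 316 = 2^2 · 79.
Divisors: 1, 2, 4, 79, 158, 316.
Check each in increasing order: 11^1 ≡ 11;  11^2 ≡ 121;  11^4 ≡ 59;  11^79 ≡ 1.
Smallest exponent giving 1 is 79.

79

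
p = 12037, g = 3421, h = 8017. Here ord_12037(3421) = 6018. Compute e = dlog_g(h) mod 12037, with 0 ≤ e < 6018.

3748

Baby-step giant-step with m = ceil(sqrt(6018)) = 78.
Baby table (3421^j mod 12037 for j=0..77):
  0:1  1:3421  2:3277  3:4170  4:1725  5:3095  6:7472  7:7161
  8:2486  9:6484  10:9610  11:2763  12:3178  13:2527  14:2301  15:11560
  16:5215  17:1681  18:9052  19:7728  20:4236  21:10845  22:2711  23:5841
  24:641  25:2127  26:6119  27:756  28:10358  29:9827  30:10863  31:4104
  32:4642  33:3479  34:9103  35:1644  36:2845  37:6849  38:6427  39:7205
  40:8566  41:6228  42:498  43:6441  44:6951  45:6296  46:4423  47:574
  48:1623  49:3226  50:10254  51:3116  52:7091  53:3756  54:5797  55:6598
  56:2383  57:3194  58:9115  59:6585  60:6058  61:8741  62:3053  63:8234
  64:1934  65:7901  66:6256  67:12027  68:1901  69:3341  70:6448  71:6824
  72:5161  73:9539  74:612  75:11251  76:7382  77:196
Giant step factor: 3421^(-78) ≡ 4959 (mod 12037).
Scan 8017·4959^i mod 12037 for i = 0, 1, …:
  i=0: 8017   i=1: 10129   i=2: 11347   i=3: 8835
  i=4: 10122   i=5: 708   i=6: 8205   i=7: 3535
  i=8: 4193   i=9: 5188     …   i=47: 4770
  i=48: 1725
Match at i=48, j=4: e = 48·78 + 4 = 3748.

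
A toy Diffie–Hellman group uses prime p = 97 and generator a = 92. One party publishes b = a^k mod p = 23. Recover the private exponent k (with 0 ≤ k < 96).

Successive powers of 92 modulo 97:
  92^0=1  92^1=92  92^2=25  92^3=69  92^4=43  92^5=76
  92^6=8  92^7=57  92^8=6  92^9=67  92^10=53  92^11=26
  92^12=64  92^13=68  92^14=48  92^15=51  92^16=36  92^17=14
  92^18=27  92^19=59  92^20=93  92^21=20  92^22=94  92^23=15
  92^24=22  92^25=84  92^26=65  92^27=63  92^28=73  92^29=23
So 92^29 ≡ 23 (mod 97), giving k = 29.

29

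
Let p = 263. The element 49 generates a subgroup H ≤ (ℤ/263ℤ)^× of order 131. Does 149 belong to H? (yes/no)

yes

149 ∈ ⟨49⟩ iff 149^131 ≡ 1 (mod 263), since |⟨49⟩| = 131.
149^131 mod 263 = 1.
Since 1 = 1, 149 lies in the subgroup.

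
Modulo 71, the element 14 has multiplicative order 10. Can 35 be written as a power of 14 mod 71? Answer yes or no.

no

35 ∈ ⟨14⟩ iff 35^10 ≡ 1 (mod 71), since |⟨14⟩| = 10.
35^10 mod 71 = 45.
Since 45 ≠ 1, 35 does not lie in the subgroup.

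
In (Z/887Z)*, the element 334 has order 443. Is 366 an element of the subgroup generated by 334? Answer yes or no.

no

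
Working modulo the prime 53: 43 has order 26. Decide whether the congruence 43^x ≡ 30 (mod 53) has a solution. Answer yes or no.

no

30 ∈ ⟨43⟩ iff 30^26 ≡ 1 (mod 53), since |⟨43⟩| = 26.
30^26 mod 53 = 52.
Since 52 ≠ 1, 30 does not lie in the subgroup.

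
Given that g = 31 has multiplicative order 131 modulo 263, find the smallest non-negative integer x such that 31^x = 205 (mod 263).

56

Baby-step giant-step with m = ceil(sqrt(131)) = 12.
Baby table (31^j mod 263 for j=0..11):
  0:1  1:31  2:172  3:72  4:128  5:23  6:187  7:11
  8:78  9:51  10:3  11:93
Giant step factor: 31^(-12) ≡ 184 (mod 263).
Scan 205·184^i mod 263 for i = 0, 1, …:
  i=0: 205   i=1: 111   i=2: 173   i=3: 9
  i=4: 78
Match at i=4, j=8: x = 4·12 + 8 = 56.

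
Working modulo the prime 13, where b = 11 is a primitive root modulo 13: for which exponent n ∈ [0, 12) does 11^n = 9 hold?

8

Successive powers of 11 modulo 13:
  11^0=1  11^1=11  11^2=4  11^3=5  11^4=3  11^5=7
  11^6=12  11^7=2  11^8=9
So 11^8 ≡ 9 (mod 13), giving n = 8.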